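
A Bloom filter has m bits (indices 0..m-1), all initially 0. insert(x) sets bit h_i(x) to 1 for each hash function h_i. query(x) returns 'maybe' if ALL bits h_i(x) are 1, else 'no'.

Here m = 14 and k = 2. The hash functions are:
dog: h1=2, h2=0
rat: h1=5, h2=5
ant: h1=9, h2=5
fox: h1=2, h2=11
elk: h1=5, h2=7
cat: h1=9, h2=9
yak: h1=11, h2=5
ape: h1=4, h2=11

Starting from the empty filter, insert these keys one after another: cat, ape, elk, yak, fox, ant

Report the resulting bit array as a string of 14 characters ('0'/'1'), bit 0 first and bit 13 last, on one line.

Answer: 00101101010100

Derivation:
Start: bits=00000000000000
After insert 'cat': sets bits 9 -> bits=00000000010000
After insert 'ape': sets bits 4 11 -> bits=00001000010100
After insert 'elk': sets bits 5 7 -> bits=00001101010100
After insert 'yak': sets bits 5 11 -> bits=00001101010100
After insert 'fox': sets bits 2 11 -> bits=00101101010100
After insert 'ant': sets bits 5 9 -> bits=00101101010100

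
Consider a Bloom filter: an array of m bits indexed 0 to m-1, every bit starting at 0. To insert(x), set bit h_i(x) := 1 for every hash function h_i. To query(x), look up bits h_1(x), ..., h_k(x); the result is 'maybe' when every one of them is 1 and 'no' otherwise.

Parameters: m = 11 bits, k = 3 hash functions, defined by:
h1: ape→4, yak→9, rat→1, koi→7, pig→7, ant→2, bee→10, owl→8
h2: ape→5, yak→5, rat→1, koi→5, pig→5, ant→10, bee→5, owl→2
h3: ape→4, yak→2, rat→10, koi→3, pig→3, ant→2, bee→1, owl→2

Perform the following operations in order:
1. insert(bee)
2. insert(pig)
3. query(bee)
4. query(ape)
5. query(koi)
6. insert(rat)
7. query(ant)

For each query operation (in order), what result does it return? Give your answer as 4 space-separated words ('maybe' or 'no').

Answer: maybe no maybe no

Derivation:
Start: bits=00000000000
Op 1: insert bee -> sets bits 1 5 10 -> bits=01000100001
Op 2: insert pig -> sets bits 3 5 7 -> bits=01010101001
Op 3: query bee -> checks bit1=1, bit5=1, bit10=1 (all 1) -> maybe
Op 4: query ape -> checks bit4=0, bit5=1 (has a 0) -> no
Op 5: query koi -> checks bit3=1, bit5=1, bit7=1 (all 1) -> maybe
Op 6: insert rat -> sets bits 1 10 -> bits=01010101001
Op 7: query ant -> checks bit2=0, bit10=1 (has a 0) -> no
Query results in order: maybe no maybe no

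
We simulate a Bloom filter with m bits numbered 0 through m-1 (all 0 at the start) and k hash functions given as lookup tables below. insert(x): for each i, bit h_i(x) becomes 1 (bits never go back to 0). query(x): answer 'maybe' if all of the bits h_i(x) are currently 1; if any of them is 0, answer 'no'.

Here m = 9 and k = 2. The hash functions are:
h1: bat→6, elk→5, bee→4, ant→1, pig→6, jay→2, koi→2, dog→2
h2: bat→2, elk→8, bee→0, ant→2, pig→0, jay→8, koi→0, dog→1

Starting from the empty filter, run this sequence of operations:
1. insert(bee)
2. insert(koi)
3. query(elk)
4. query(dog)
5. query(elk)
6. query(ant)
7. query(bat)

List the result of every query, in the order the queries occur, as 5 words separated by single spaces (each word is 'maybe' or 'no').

Answer: no no no no no

Derivation:
Start: bits=000000000
Op 1: insert bee -> sets bits 0 4 -> bits=100010000
Op 2: insert koi -> sets bits 0 2 -> bits=101010000
Op 3: query elk -> checks bit5=0, bit8=0 (has a 0) -> no
Op 4: query dog -> checks bit1=0, bit2=1 (has a 0) -> no
Op 5: query elk -> checks bit5=0, bit8=0 (has a 0) -> no
Op 6: query ant -> checks bit1=0, bit2=1 (has a 0) -> no
Op 7: query bat -> checks bit2=1, bit6=0 (has a 0) -> no
Query results in order: no no no no no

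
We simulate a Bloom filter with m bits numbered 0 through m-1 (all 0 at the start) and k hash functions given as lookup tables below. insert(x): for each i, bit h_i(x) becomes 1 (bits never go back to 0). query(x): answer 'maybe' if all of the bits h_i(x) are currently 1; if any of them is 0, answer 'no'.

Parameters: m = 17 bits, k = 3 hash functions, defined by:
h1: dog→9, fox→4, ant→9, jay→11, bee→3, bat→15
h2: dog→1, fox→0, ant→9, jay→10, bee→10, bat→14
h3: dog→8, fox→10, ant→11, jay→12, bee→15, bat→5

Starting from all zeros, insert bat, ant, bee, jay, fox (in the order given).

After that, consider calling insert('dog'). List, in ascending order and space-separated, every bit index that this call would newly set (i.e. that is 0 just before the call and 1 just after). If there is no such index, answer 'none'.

Answer: 1 8

Derivation:
Start: bits=00000000000000000
After insert 'bat': sets bits 5 14 15 -> bits=00000100000000110
After insert 'ant': sets bits 9 11 -> bits=00000100010100110
After insert 'bee': sets bits 3 10 15 -> bits=00010100011100110
After insert 'jay': sets bits 10 11 12 -> bits=00010100011110110
After insert 'fox': sets bits 0 4 10 -> bits=10011100011110110
insert 'dog' would touch bits 1 8 9; currently bit1=0, bit8=0, bit9=1
Bits that are 0 among those (would change 0->1): 1 8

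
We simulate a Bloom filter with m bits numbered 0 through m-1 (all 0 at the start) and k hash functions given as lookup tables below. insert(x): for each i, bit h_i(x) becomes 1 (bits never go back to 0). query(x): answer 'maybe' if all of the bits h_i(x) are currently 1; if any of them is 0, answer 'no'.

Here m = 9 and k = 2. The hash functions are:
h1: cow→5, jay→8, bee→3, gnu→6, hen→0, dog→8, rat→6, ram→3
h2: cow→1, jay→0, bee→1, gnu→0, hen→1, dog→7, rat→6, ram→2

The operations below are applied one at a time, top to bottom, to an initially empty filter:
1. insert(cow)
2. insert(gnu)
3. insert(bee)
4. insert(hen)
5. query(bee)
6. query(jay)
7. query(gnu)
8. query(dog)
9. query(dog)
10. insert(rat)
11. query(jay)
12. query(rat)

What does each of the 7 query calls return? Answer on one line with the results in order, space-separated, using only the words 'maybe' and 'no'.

Start: bits=000000000
Op 1: insert cow -> sets bits 1 5 -> bits=010001000
Op 2: insert gnu -> sets bits 0 6 -> bits=110001100
Op 3: insert bee -> sets bits 1 3 -> bits=110101100
Op 4: insert hen -> sets bits 0 1 -> bits=110101100
Op 5: query bee -> checks bit1=1, bit3=1 (all 1) -> maybe
Op 6: query jay -> checks bit0=1, bit8=0 (has a 0) -> no
Op 7: query gnu -> checks bit0=1, bit6=1 (all 1) -> maybe
Op 8: query dog -> checks bit7=0, bit8=0 (has a 0) -> no
Op 9: query dog -> checks bit7=0, bit8=0 (has a 0) -> no
Op 10: insert rat -> sets bits 6 -> bits=110101100
Op 11: query jay -> checks bit0=1, bit8=0 (has a 0) -> no
Op 12: query rat -> checks bit6=1 (all 1) -> maybe
Query results in order: maybe no maybe no no no maybe

Answer: maybe no maybe no no no maybe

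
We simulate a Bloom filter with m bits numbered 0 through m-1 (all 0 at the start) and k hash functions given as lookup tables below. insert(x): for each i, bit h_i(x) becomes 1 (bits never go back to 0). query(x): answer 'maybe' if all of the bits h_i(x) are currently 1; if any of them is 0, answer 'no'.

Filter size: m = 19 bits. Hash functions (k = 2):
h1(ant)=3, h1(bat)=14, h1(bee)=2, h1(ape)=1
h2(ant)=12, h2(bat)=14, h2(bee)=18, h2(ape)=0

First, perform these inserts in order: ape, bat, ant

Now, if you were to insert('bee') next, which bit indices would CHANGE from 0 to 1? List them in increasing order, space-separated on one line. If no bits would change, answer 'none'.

Start: bits=0000000000000000000
After insert 'ape': sets bits 0 1 -> bits=1100000000000000000
After insert 'bat': sets bits 14 -> bits=1100000000000010000
After insert 'ant': sets bits 3 12 -> bits=1101000000001010000
insert 'bee' would touch bits 2 18; currently bit2=0, bit18=0
Bits that are 0 among those (would change 0->1): 2 18

Answer: 2 18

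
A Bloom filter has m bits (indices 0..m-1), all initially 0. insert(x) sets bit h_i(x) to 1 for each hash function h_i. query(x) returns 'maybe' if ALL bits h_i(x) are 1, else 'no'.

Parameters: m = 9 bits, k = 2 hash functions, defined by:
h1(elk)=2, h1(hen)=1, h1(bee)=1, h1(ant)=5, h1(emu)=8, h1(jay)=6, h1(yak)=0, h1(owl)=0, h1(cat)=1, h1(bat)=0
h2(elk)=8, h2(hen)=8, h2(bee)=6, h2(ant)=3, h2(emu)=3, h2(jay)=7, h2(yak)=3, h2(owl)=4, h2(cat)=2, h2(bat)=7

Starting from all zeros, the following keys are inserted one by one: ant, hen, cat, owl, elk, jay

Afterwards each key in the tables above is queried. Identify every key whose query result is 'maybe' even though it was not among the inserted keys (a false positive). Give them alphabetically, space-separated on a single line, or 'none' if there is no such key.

Start: bits=000000000
After insert 'ant': sets bits 3 5 -> bits=000101000
After insert 'hen': sets bits 1 8 -> bits=010101001
After insert 'cat': sets bits 1 2 -> bits=011101001
After insert 'owl': sets bits 0 4 -> bits=111111001
After insert 'elk': sets bits 2 8 -> bits=111111001
After insert 'jay': sets bits 6 7 -> bits=111111111
Not inserted: bat bee emu yak — query each against bits=111111111:
query bat: checks bit0=1, bit7=1 (all 1) -> maybe => FALSE POSITIVE
query bee: checks bit1=1, bit6=1 (all 1) -> maybe => FALSE POSITIVE
query emu: checks bit3=1, bit8=1 (all 1) -> maybe => FALSE POSITIVE
query yak: checks bit0=1, bit3=1 (all 1) -> maybe => FALSE POSITIVE
False positives (alphabetical): bat bee emu yak

Answer: bat bee emu yak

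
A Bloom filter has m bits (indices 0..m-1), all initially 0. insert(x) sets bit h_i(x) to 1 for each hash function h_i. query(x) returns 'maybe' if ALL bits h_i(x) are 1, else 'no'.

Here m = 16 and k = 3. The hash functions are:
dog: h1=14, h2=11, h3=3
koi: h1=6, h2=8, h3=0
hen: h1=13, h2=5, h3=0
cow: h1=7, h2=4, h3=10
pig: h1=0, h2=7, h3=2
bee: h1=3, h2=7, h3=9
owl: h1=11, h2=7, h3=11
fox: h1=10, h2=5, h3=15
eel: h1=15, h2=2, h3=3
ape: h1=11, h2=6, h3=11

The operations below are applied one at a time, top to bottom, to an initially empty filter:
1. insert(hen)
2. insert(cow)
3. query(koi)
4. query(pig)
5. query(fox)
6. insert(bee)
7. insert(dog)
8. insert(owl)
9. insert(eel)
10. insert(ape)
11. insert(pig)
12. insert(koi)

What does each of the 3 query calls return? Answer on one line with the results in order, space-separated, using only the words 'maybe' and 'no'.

Start: bits=0000000000000000
Op 1: insert hen -> sets bits 0 5 13 -> bits=1000010000000100
Op 2: insert cow -> sets bits 4 7 10 -> bits=1000110100100100
Op 3: query koi -> checks bit0=1, bit6=0, bit8=0 (has a 0) -> no
Op 4: query pig -> checks bit0=1, bit2=0, bit7=1 (has a 0) -> no
Op 5: query fox -> checks bit5=1, bit10=1, bit15=0 (has a 0) -> no
Op 6: insert bee -> sets bits 3 7 9 -> bits=1001110101100100
Op 7: insert dog -> sets bits 3 11 14 -> bits=1001110101110110
Op 8: insert owl -> sets bits 7 11 -> bits=1001110101110110
Op 9: insert eel -> sets bits 2 3 15 -> bits=1011110101110111
Op 10: insert ape -> sets bits 6 11 -> bits=1011111101110111
Op 11: insert pig -> sets bits 0 2 7 -> bits=1011111101110111
Op 12: insert koi -> sets bits 0 6 8 -> bits=1011111111110111
Query results in order: no no no

Answer: no no no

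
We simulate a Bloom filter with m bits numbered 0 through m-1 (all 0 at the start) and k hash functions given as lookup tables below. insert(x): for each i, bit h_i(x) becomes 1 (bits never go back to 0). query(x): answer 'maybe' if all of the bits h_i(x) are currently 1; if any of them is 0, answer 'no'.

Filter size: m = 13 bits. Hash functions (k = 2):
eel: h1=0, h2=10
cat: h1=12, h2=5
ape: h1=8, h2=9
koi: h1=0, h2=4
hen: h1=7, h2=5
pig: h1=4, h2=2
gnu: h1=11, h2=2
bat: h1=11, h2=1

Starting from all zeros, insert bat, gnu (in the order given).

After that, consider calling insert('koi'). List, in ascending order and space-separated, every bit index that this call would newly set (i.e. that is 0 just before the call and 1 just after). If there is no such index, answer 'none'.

Answer: 0 4

Derivation:
Start: bits=0000000000000
After insert 'bat': sets bits 1 11 -> bits=0100000000010
After insert 'gnu': sets bits 2 11 -> bits=0110000000010
insert 'koi' would touch bits 0 4; currently bit0=0, bit4=0
Bits that are 0 among those (would change 0->1): 0 4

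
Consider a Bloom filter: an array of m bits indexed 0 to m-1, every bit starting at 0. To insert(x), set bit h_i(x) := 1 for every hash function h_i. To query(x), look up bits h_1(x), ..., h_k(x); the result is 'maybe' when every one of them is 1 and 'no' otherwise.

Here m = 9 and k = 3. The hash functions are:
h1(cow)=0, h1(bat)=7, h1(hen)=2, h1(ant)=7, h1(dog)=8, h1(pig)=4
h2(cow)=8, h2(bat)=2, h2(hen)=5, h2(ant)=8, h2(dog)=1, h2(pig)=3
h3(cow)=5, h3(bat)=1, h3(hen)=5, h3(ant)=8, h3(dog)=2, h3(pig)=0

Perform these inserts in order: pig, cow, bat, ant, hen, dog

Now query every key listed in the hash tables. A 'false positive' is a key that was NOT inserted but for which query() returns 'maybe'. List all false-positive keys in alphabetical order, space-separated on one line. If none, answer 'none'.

Start: bits=000000000
After insert 'pig': sets bits 0 3 4 -> bits=100110000
After insert 'cow': sets bits 0 5 8 -> bits=100111001
After insert 'bat': sets bits 1 2 7 -> bits=111111011
After insert 'ant': sets bits 7 8 -> bits=111111011
After insert 'hen': sets bits 2 5 -> bits=111111011
After insert 'dog': sets bits 1 2 8 -> bits=111111011
Not inserted: (none) — query each against bits=111111011:
False positives (alphabetical): none

Answer: none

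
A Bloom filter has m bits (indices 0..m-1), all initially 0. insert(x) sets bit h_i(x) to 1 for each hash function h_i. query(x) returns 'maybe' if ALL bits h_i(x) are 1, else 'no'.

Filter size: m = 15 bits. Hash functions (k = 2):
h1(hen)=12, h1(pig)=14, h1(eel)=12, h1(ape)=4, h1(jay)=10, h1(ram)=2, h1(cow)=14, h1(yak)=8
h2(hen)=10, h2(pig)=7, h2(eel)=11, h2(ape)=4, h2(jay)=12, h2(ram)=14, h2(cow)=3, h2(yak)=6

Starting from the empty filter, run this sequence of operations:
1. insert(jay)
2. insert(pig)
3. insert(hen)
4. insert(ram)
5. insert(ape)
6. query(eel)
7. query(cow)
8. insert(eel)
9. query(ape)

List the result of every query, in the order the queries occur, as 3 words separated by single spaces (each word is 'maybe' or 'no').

Answer: no no maybe

Derivation:
Start: bits=000000000000000
Op 1: insert jay -> sets bits 10 12 -> bits=000000000010100
Op 2: insert pig -> sets bits 7 14 -> bits=000000010010101
Op 3: insert hen -> sets bits 10 12 -> bits=000000010010101
Op 4: insert ram -> sets bits 2 14 -> bits=001000010010101
Op 5: insert ape -> sets bits 4 -> bits=001010010010101
Op 6: query eel -> checks bit11=0, bit12=1 (has a 0) -> no
Op 7: query cow -> checks bit3=0, bit14=1 (has a 0) -> no
Op 8: insert eel -> sets bits 11 12 -> bits=001010010011101
Op 9: query ape -> checks bit4=1 (all 1) -> maybe
Query results in order: no no maybe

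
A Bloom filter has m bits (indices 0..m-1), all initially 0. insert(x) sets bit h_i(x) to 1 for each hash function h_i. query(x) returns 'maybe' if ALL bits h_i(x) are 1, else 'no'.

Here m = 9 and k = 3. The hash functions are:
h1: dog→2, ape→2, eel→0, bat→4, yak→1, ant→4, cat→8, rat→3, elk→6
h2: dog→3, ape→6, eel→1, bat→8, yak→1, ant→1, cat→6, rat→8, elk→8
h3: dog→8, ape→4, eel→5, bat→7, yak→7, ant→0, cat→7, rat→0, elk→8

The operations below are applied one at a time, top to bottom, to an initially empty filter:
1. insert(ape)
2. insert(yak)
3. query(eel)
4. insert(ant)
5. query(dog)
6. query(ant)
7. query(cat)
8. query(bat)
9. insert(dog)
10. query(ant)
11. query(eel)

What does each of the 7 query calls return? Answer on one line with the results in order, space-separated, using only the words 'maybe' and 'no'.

Answer: no no maybe no no maybe no

Derivation:
Start: bits=000000000
Op 1: insert ape -> sets bits 2 4 6 -> bits=001010100
Op 2: insert yak -> sets bits 1 7 -> bits=011010110
Op 3: query eel -> checks bit0=0, bit1=1, bit5=0 (has a 0) -> no
Op 4: insert ant -> sets bits 0 1 4 -> bits=111010110
Op 5: query dog -> checks bit2=1, bit3=0, bit8=0 (has a 0) -> no
Op 6: query ant -> checks bit0=1, bit1=1, bit4=1 (all 1) -> maybe
Op 7: query cat -> checks bit6=1, bit7=1, bit8=0 (has a 0) -> no
Op 8: query bat -> checks bit4=1, bit7=1, bit8=0 (has a 0) -> no
Op 9: insert dog -> sets bits 2 3 8 -> bits=111110111
Op 10: query ant -> checks bit0=1, bit1=1, bit4=1 (all 1) -> maybe
Op 11: query eel -> checks bit0=1, bit1=1, bit5=0 (has a 0) -> no
Query results in order: no no maybe no no maybe no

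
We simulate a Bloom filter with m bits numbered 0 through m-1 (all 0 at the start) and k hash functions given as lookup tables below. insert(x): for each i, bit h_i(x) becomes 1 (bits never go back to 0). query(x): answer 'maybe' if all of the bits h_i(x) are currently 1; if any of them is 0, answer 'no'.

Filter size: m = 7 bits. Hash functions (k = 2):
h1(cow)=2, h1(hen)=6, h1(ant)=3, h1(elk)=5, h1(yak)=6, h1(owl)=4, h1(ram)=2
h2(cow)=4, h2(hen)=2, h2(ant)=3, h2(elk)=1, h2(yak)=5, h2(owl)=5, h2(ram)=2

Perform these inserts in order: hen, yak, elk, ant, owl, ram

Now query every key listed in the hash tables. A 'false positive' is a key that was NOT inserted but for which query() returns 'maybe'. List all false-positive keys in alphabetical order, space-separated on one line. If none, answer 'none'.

Answer: cow

Derivation:
Start: bits=0000000
After insert 'hen': sets bits 2 6 -> bits=0010001
After insert 'yak': sets bits 5 6 -> bits=0010011
After insert 'elk': sets bits 1 5 -> bits=0110011
After insert 'ant': sets bits 3 -> bits=0111011
After insert 'owl': sets bits 4 5 -> bits=0111111
After insert 'ram': sets bits 2 -> bits=0111111
Not inserted: cow — query each against bits=0111111:
query cow: checks bit2=1, bit4=1 (all 1) -> maybe => FALSE POSITIVE
False positives (alphabetical): cow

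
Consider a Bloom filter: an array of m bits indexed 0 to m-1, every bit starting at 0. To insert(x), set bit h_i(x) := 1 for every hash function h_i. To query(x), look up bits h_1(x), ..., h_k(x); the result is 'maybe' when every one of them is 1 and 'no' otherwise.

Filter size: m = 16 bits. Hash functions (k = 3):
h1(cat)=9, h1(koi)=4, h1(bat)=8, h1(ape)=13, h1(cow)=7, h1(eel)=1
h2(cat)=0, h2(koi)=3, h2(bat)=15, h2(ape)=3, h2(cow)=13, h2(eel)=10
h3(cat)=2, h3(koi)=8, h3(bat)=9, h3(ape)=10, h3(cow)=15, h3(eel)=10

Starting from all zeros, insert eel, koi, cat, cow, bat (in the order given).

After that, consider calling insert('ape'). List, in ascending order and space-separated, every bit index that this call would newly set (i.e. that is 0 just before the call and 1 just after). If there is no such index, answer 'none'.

Answer: none

Derivation:
Start: bits=0000000000000000
After insert 'eel': sets bits 1 10 -> bits=0100000000100000
After insert 'koi': sets bits 3 4 8 -> bits=0101100010100000
After insert 'cat': sets bits 0 2 9 -> bits=1111100011100000
After insert 'cow': sets bits 7 13 15 -> bits=1111100111100101
After insert 'bat': sets bits 8 9 15 -> bits=1111100111100101
insert 'ape' would touch bits 3 10 13; currently bit3=1, bit10=1, bit13=1
Bits that are 0 among those (would change 0->1): none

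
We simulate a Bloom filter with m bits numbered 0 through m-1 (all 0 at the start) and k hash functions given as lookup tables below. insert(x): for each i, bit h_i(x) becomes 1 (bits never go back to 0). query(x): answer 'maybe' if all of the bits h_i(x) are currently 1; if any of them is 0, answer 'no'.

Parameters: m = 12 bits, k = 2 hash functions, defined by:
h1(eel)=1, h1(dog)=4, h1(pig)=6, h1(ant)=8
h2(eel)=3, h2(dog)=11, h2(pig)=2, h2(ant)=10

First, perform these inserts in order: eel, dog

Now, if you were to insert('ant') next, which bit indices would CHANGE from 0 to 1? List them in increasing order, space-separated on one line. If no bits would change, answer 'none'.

Answer: 8 10

Derivation:
Start: bits=000000000000
After insert 'eel': sets bits 1 3 -> bits=010100000000
After insert 'dog': sets bits 4 11 -> bits=010110000001
insert 'ant' would touch bits 8 10; currently bit8=0, bit10=0
Bits that are 0 among those (would change 0->1): 8 10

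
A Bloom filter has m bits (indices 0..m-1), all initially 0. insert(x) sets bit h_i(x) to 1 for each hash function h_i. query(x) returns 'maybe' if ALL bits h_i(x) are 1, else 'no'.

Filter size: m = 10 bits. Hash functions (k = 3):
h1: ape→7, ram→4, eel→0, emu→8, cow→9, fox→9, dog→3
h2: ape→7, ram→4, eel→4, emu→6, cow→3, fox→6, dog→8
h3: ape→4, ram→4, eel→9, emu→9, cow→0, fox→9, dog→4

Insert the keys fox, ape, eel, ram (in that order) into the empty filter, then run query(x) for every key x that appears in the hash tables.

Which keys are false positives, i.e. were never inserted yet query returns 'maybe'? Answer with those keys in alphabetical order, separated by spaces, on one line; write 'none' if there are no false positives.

Answer: none

Derivation:
Start: bits=0000000000
After insert 'fox': sets bits 6 9 -> bits=0000001001
After insert 'ape': sets bits 4 7 -> bits=0000101101
After insert 'eel': sets bits 0 4 9 -> bits=1000101101
After insert 'ram': sets bits 4 -> bits=1000101101
Not inserted: cow dog emu — query each against bits=1000101101:
query cow: checks bit0=1, bit3=0, bit9=1 (has a 0) -> no => not a false positive
query dog: checks bit3=0, bit4=1, bit8=0 (has a 0) -> no => not a false positive
query emu: checks bit6=1, bit8=0, bit9=1 (has a 0) -> no => not a false positive
False positives (alphabetical): none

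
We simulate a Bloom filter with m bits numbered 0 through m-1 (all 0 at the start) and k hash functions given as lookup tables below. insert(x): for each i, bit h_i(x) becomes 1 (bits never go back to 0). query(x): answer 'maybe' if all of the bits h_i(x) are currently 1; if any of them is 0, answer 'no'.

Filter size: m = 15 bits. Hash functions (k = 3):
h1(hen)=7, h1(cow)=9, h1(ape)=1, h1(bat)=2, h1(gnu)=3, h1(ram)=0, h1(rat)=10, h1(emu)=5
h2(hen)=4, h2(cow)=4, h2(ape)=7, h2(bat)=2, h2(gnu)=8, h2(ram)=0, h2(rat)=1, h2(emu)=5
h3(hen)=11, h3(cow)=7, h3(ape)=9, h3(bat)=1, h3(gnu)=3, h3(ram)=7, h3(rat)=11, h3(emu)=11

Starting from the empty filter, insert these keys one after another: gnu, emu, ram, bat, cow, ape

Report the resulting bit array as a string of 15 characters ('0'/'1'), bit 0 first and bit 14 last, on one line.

Start: bits=000000000000000
After insert 'gnu': sets bits 3 8 -> bits=000100001000000
After insert 'emu': sets bits 5 11 -> bits=000101001001000
After insert 'ram': sets bits 0 7 -> bits=100101011001000
After insert 'bat': sets bits 1 2 -> bits=111101011001000
After insert 'cow': sets bits 4 7 9 -> bits=111111011101000
After insert 'ape': sets bits 1 7 9 -> bits=111111011101000

Answer: 111111011101000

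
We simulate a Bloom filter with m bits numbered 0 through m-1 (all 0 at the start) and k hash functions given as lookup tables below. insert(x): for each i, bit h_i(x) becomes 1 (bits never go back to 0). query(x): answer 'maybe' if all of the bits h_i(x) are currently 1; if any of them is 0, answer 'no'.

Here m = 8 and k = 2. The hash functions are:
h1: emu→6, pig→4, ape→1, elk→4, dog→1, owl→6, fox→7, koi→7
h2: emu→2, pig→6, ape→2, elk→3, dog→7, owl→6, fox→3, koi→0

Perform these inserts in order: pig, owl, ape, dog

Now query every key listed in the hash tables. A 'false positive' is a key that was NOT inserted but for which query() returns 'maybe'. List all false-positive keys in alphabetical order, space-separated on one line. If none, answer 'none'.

Start: bits=00000000
After insert 'pig': sets bits 4 6 -> bits=00001010
After insert 'owl': sets bits 6 -> bits=00001010
After insert 'ape': sets bits 1 2 -> bits=01101010
After insert 'dog': sets bits 1 7 -> bits=01101011
Not inserted: elk emu fox koi — query each against bits=01101011:
query elk: checks bit3=0, bit4=1 (has a 0) -> no => not a false positive
query emu: checks bit2=1, bit6=1 (all 1) -> maybe => FALSE POSITIVE
query fox: checks bit3=0, bit7=1 (has a 0) -> no => not a false positive
query koi: checks bit0=0, bit7=1 (has a 0) -> no => not a false positive
False positives (alphabetical): emu

Answer: emu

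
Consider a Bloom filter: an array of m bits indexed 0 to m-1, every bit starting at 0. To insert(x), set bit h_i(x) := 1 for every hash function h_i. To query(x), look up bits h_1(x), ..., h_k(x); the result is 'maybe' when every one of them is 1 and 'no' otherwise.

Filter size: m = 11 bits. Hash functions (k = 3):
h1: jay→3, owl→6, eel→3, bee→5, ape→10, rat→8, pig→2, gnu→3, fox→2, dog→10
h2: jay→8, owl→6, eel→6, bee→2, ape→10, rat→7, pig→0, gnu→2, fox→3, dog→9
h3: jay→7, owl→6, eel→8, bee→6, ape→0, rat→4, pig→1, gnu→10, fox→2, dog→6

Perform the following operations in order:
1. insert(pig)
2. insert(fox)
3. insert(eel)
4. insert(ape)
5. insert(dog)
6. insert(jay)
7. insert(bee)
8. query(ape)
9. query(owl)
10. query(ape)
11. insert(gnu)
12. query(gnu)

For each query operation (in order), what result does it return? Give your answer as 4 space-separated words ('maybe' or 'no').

Answer: maybe maybe maybe maybe

Derivation:
Start: bits=00000000000
Op 1: insert pig -> sets bits 0 1 2 -> bits=11100000000
Op 2: insert fox -> sets bits 2 3 -> bits=11110000000
Op 3: insert eel -> sets bits 3 6 8 -> bits=11110010100
Op 4: insert ape -> sets bits 0 10 -> bits=11110010101
Op 5: insert dog -> sets bits 6 9 10 -> bits=11110010111
Op 6: insert jay -> sets bits 3 7 8 -> bits=11110011111
Op 7: insert bee -> sets bits 2 5 6 -> bits=11110111111
Op 8: query ape -> checks bit0=1, bit10=1 (all 1) -> maybe
Op 9: query owl -> checks bit6=1 (all 1) -> maybe
Op 10: query ape -> checks bit0=1, bit10=1 (all 1) -> maybe
Op 11: insert gnu -> sets bits 2 3 10 -> bits=11110111111
Op 12: query gnu -> checks bit2=1, bit3=1, bit10=1 (all 1) -> maybe
Query results in order: maybe maybe maybe maybe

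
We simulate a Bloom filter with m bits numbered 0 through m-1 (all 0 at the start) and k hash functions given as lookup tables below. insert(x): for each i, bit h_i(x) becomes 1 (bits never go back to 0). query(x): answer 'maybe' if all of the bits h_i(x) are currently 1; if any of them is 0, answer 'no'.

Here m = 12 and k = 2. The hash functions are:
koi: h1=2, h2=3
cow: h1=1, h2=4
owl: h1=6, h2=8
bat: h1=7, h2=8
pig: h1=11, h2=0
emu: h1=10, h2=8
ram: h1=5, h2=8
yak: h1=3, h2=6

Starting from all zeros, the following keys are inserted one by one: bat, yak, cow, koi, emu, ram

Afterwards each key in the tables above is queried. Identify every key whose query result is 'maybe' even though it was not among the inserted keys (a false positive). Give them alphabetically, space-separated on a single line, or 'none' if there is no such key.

Answer: owl

Derivation:
Start: bits=000000000000
After insert 'bat': sets bits 7 8 -> bits=000000011000
After insert 'yak': sets bits 3 6 -> bits=000100111000
After insert 'cow': sets bits 1 4 -> bits=010110111000
After insert 'koi': sets bits 2 3 -> bits=011110111000
After insert 'emu': sets bits 8 10 -> bits=011110111010
After insert 'ram': sets bits 5 8 -> bits=011111111010
Not inserted: owl pig — query each against bits=011111111010:
query owl: checks bit6=1, bit8=1 (all 1) -> maybe => FALSE POSITIVE
query pig: checks bit0=0, bit11=0 (has a 0) -> no => not a false positive
False positives (alphabetical): owl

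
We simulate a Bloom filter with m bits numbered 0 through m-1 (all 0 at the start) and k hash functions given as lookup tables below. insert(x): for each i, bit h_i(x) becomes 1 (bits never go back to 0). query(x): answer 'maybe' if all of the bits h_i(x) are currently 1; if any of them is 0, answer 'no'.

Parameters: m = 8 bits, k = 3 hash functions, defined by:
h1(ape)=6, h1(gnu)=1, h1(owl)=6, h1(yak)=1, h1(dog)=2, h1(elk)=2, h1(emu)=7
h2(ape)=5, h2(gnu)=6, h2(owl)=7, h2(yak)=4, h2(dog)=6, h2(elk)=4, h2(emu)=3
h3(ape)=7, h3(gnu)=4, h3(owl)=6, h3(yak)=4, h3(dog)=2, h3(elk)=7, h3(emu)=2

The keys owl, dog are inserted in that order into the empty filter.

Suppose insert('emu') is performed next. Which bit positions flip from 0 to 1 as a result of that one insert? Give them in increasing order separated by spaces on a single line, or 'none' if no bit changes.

Start: bits=00000000
After insert 'owl': sets bits 6 7 -> bits=00000011
After insert 'dog': sets bits 2 6 -> bits=00100011
insert 'emu' would touch bits 2 3 7; currently bit2=1, bit3=0, bit7=1
Bits that are 0 among those (would change 0->1): 3

Answer: 3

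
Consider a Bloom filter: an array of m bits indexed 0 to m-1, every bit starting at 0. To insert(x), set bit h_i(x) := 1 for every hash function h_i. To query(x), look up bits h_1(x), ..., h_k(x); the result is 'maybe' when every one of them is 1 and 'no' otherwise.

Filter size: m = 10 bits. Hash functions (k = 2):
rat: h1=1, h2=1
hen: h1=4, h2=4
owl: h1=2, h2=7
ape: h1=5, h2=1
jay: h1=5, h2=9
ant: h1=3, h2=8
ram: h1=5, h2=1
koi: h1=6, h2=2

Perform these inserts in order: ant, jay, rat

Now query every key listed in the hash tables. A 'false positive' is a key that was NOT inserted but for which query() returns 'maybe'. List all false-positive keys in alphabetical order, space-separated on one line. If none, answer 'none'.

Start: bits=0000000000
After insert 'ant': sets bits 3 8 -> bits=0001000010
After insert 'jay': sets bits 5 9 -> bits=0001010011
After insert 'rat': sets bits 1 -> bits=0101010011
Not inserted: ape hen koi owl ram — query each against bits=0101010011:
query ape: checks bit1=1, bit5=1 (all 1) -> maybe => FALSE POSITIVE
query hen: checks bit4=0 (has a 0) -> no => not a false positive
query koi: checks bit2=0, bit6=0 (has a 0) -> no => not a false positive
query owl: checks bit2=0, bit7=0 (has a 0) -> no => not a false positive
query ram: checks bit1=1, bit5=1 (all 1) -> maybe => FALSE POSITIVE
False positives (alphabetical): ape ram

Answer: ape ram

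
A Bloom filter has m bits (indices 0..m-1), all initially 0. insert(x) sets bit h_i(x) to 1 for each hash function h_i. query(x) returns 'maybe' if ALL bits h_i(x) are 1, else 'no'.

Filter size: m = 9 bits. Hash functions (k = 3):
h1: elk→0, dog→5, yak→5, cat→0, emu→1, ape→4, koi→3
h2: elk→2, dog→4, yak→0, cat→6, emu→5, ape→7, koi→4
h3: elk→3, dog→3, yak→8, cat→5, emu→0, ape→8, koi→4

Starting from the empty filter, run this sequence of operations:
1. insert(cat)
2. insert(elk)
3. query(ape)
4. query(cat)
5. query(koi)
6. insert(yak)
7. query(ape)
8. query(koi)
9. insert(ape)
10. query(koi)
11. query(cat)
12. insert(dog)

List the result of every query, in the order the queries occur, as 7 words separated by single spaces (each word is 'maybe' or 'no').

Start: bits=000000000
Op 1: insert cat -> sets bits 0 5 6 -> bits=100001100
Op 2: insert elk -> sets bits 0 2 3 -> bits=101101100
Op 3: query ape -> checks bit4=0, bit7=0, bit8=0 (has a 0) -> no
Op 4: query cat -> checks bit0=1, bit5=1, bit6=1 (all 1) -> maybe
Op 5: query koi -> checks bit3=1, bit4=0 (has a 0) -> no
Op 6: insert yak -> sets bits 0 5 8 -> bits=101101101
Op 7: query ape -> checks bit4=0, bit7=0, bit8=1 (has a 0) -> no
Op 8: query koi -> checks bit3=1, bit4=0 (has a 0) -> no
Op 9: insert ape -> sets bits 4 7 8 -> bits=101111111
Op 10: query koi -> checks bit3=1, bit4=1 (all 1) -> maybe
Op 11: query cat -> checks bit0=1, bit5=1, bit6=1 (all 1) -> maybe
Op 12: insert dog -> sets bits 3 4 5 -> bits=101111111
Query results in order: no maybe no no no maybe maybe

Answer: no maybe no no no maybe maybe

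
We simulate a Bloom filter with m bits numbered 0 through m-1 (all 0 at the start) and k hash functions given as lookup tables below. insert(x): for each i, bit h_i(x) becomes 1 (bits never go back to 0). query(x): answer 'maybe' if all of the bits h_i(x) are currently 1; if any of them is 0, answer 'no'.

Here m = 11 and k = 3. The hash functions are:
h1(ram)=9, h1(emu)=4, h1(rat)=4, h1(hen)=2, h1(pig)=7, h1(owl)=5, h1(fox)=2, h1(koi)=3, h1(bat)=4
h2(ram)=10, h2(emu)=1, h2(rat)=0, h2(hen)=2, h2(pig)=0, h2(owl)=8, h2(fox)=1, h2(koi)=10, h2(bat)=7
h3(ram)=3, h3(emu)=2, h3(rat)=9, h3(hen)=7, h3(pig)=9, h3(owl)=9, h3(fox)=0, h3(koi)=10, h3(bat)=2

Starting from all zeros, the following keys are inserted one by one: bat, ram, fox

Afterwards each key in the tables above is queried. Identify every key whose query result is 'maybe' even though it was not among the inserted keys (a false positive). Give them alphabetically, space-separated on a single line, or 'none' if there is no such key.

Start: bits=00000000000
After insert 'bat': sets bits 2 4 7 -> bits=00101001000
After insert 'ram': sets bits 3 9 10 -> bits=00111001011
After insert 'fox': sets bits 0 1 2 -> bits=11111001011
Not inserted: emu hen koi owl pig rat — query each against bits=11111001011:
query emu: checks bit1=1, bit2=1, bit4=1 (all 1) -> maybe => FALSE POSITIVE
query hen: checks bit2=1, bit7=1 (all 1) -> maybe => FALSE POSITIVE
query koi: checks bit3=1, bit10=1 (all 1) -> maybe => FALSE POSITIVE
query owl: checks bit5=0, bit8=0, bit9=1 (has a 0) -> no => not a false positive
query pig: checks bit0=1, bit7=1, bit9=1 (all 1) -> maybe => FALSE POSITIVE
query rat: checks bit0=1, bit4=1, bit9=1 (all 1) -> maybe => FALSE POSITIVE
False positives (alphabetical): emu hen koi pig rat

Answer: emu hen koi pig rat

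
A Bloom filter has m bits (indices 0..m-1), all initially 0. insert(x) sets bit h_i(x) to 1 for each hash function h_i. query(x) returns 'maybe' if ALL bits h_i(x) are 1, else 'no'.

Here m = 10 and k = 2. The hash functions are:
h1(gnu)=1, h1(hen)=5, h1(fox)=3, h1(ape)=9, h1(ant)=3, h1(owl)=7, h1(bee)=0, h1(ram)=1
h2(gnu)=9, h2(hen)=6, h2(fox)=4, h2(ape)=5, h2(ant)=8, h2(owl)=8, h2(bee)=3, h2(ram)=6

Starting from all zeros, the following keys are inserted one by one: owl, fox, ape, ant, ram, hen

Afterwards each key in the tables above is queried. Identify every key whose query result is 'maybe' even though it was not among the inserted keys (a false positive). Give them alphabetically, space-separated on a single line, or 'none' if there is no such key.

Answer: gnu

Derivation:
Start: bits=0000000000
After insert 'owl': sets bits 7 8 -> bits=0000000110
After insert 'fox': sets bits 3 4 -> bits=0001100110
After insert 'ape': sets bits 5 9 -> bits=0001110111
After insert 'ant': sets bits 3 8 -> bits=0001110111
After insert 'ram': sets bits 1 6 -> bits=0101111111
After insert 'hen': sets bits 5 6 -> bits=0101111111
Not inserted: bee gnu — query each against bits=0101111111:
query bee: checks bit0=0, bit3=1 (has a 0) -> no => not a false positive
query gnu: checks bit1=1, bit9=1 (all 1) -> maybe => FALSE POSITIVE
False positives (alphabetical): gnu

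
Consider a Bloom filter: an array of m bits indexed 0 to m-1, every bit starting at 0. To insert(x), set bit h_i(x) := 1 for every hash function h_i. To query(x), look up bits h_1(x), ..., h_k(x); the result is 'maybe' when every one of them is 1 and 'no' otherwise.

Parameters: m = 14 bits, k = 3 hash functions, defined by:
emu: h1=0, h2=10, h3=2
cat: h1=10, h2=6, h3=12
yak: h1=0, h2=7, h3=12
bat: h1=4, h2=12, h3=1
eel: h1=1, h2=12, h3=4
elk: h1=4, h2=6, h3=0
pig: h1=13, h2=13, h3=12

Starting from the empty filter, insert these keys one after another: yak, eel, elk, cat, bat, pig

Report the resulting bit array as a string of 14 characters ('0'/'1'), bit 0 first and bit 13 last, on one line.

Answer: 11001011001011

Derivation:
Start: bits=00000000000000
After insert 'yak': sets bits 0 7 12 -> bits=10000001000010
After insert 'eel': sets bits 1 4 12 -> bits=11001001000010
After insert 'elk': sets bits 0 4 6 -> bits=11001011000010
After insert 'cat': sets bits 6 10 12 -> bits=11001011001010
After insert 'bat': sets bits 1 4 12 -> bits=11001011001010
After insert 'pig': sets bits 12 13 -> bits=11001011001011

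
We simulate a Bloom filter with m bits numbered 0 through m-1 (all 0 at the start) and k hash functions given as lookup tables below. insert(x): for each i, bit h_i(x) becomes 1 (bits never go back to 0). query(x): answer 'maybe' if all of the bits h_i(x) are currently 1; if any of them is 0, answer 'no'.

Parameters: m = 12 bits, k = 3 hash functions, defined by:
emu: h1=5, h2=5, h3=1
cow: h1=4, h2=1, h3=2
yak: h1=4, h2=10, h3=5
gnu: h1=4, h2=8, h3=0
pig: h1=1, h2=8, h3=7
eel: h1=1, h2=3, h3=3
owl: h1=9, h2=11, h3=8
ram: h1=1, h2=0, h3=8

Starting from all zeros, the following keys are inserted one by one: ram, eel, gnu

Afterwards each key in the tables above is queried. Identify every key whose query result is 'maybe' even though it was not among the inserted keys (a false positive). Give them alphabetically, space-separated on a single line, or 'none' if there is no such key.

Answer: none

Derivation:
Start: bits=000000000000
After insert 'ram': sets bits 0 1 8 -> bits=110000001000
After insert 'eel': sets bits 1 3 -> bits=110100001000
After insert 'gnu': sets bits 0 4 8 -> bits=110110001000
Not inserted: cow emu owl pig yak — query each against bits=110110001000:
query cow: checks bit1=1, bit2=0, bit4=1 (has a 0) -> no => not a false positive
query emu: checks bit1=1, bit5=0 (has a 0) -> no => not a false positive
query owl: checks bit8=1, bit9=0, bit11=0 (has a 0) -> no => not a false positive
query pig: checks bit1=1, bit7=0, bit8=1 (has a 0) -> no => not a false positive
query yak: checks bit4=1, bit5=0, bit10=0 (has a 0) -> no => not a false positive
False positives (alphabetical): none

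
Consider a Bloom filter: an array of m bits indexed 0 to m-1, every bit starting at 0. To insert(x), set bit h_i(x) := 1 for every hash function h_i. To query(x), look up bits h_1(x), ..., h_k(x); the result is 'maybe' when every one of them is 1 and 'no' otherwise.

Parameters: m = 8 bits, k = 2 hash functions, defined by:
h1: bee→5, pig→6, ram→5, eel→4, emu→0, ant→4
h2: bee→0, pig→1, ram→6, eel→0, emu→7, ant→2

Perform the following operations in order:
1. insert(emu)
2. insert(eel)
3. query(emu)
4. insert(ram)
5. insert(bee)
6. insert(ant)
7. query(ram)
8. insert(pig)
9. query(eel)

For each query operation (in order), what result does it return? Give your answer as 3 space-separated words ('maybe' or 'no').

Answer: maybe maybe maybe

Derivation:
Start: bits=00000000
Op 1: insert emu -> sets bits 0 7 -> bits=10000001
Op 2: insert eel -> sets bits 0 4 -> bits=10001001
Op 3: query emu -> checks bit0=1, bit7=1 (all 1) -> maybe
Op 4: insert ram -> sets bits 5 6 -> bits=10001111
Op 5: insert bee -> sets bits 0 5 -> bits=10001111
Op 6: insert ant -> sets bits 2 4 -> bits=10101111
Op 7: query ram -> checks bit5=1, bit6=1 (all 1) -> maybe
Op 8: insert pig -> sets bits 1 6 -> bits=11101111
Op 9: query eel -> checks bit0=1, bit4=1 (all 1) -> maybe
Query results in order: maybe maybe maybe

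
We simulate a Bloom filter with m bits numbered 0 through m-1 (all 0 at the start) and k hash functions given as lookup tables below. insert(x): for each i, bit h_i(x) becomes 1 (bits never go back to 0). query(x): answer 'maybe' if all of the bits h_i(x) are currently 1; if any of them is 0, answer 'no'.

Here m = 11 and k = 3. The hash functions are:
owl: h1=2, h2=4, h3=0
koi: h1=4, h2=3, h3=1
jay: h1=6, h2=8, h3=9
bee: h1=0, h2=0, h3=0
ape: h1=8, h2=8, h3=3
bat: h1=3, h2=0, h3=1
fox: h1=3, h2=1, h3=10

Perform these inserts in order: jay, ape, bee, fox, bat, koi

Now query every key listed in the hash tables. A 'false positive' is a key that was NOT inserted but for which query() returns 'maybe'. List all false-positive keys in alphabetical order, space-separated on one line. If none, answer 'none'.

Start: bits=00000000000
After insert 'jay': sets bits 6 8 9 -> bits=00000010110
After insert 'ape': sets bits 3 8 -> bits=00010010110
After insert 'bee': sets bits 0 -> bits=10010010110
After insert 'fox': sets bits 1 3 10 -> bits=11010010111
After insert 'bat': sets bits 0 1 3 -> bits=11010010111
After insert 'koi': sets bits 1 3 4 -> bits=11011010111
Not inserted: owl — query each against bits=11011010111:
query owl: checks bit0=1, bit2=0, bit4=1 (has a 0) -> no => not a false positive
False positives (alphabetical): none

Answer: none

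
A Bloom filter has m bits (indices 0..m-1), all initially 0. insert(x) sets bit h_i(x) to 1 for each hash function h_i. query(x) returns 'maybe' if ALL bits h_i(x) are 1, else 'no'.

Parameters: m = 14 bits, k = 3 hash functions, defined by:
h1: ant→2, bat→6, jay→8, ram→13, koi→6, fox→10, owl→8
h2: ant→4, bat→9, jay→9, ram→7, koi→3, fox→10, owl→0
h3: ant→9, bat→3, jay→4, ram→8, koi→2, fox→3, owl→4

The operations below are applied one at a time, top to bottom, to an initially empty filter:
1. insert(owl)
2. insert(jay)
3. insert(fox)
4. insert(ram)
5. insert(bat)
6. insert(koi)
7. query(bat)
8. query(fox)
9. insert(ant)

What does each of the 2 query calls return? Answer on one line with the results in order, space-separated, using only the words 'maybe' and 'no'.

Start: bits=00000000000000
Op 1: insert owl -> sets bits 0 4 8 -> bits=10001000100000
Op 2: insert jay -> sets bits 4 8 9 -> bits=10001000110000
Op 3: insert fox -> sets bits 3 10 -> bits=10011000111000
Op 4: insert ram -> sets bits 7 8 13 -> bits=10011001111001
Op 5: insert bat -> sets bits 3 6 9 -> bits=10011011111001
Op 6: insert koi -> sets bits 2 3 6 -> bits=10111011111001
Op 7: query bat -> checks bit3=1, bit6=1, bit9=1 (all 1) -> maybe
Op 8: query fox -> checks bit3=1, bit10=1 (all 1) -> maybe
Op 9: insert ant -> sets bits 2 4 9 -> bits=10111011111001
Query results in order: maybe maybe

Answer: maybe maybe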